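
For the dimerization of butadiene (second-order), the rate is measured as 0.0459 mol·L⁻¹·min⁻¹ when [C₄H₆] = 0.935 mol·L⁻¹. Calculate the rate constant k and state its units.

0.0525 (mol·L⁻¹)⁻¹·min⁻¹

Step 1: rate = k[C₄H₆]^2, so k = rate / [C₄H₆]^2.
Step 2: k = 0.0459 / (0.935)^2 = 0.0459 / 0.8742.
Step 3: k = 0.0525 (mol·L⁻¹)⁻¹·min⁻¹.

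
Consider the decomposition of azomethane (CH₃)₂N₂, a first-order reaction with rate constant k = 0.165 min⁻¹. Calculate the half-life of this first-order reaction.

4.201 min

Step 1: For a first-order reaction, t₁/₂ = ln(2)/k
Step 2: t₁/₂ = ln(2)/0.165
Step 3: t₁/₂ = 0.6931/0.165 = 4.201 min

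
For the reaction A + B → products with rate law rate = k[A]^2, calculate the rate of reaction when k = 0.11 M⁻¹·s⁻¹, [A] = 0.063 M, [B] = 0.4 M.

0.0004366 M/s

Step 1: The rate law is rate = k[A]^2
Step 2: Note that the rate does not depend on [B] (zero order in B).
Step 3: rate = 0.11 × (0.063)^2 = 0.00043659 M/s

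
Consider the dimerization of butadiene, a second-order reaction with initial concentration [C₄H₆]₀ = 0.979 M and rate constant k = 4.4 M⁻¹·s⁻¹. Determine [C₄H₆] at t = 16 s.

0.014 M

Step 1: For a second-order reaction: 1/[C₄H₆] = 1/[C₄H₆]₀ + kt
Step 2: 1/[C₄H₆] = 1/0.979 + 4.4 × 16
Step 3: 1/[C₄H₆] = 1.021 + 70.4 = 71.42
Step 4: [C₄H₆] = 1/71.42 = 0.014 M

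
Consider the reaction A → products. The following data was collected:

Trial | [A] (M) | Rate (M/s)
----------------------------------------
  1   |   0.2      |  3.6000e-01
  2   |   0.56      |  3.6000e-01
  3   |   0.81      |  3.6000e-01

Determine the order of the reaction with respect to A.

zeroth order (0)

Step 1: Compare trials - when concentration changes, rate stays constant.
Step 2: rate₂/rate₁ = 3.6000e-01/3.6000e-01 = 1
Step 3: [A]₂/[A]₁ = 0.56/0.2 = 2.8
Step 4: Since rate ratio ≈ (conc ratio)^0, the reaction is zeroth order.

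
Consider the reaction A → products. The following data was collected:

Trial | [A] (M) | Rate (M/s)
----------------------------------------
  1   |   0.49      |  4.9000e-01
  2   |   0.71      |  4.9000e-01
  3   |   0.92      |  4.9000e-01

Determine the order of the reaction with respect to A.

zeroth order (0)

Step 1: Compare trials - when concentration changes, rate stays constant.
Step 2: rate₂/rate₁ = 4.9000e-01/4.9000e-01 = 1
Step 3: [A]₂/[A]₁ = 0.71/0.49 = 1.449
Step 4: Since rate ratio ≈ (conc ratio)^0, the reaction is zeroth order.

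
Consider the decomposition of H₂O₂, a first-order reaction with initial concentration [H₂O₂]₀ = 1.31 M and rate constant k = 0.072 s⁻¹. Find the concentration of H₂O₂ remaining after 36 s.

0.09808 M

Step 1: For a first-order reaction: [H₂O₂] = [H₂O₂]₀ × e^(-kt)
Step 2: [H₂O₂] = 1.31 × e^(-0.072 × 36)
Step 3: [H₂O₂] = 1.31 × e^(-2.592)
Step 4: [H₂O₂] = 1.31 × 0.0748701 = 0.09808 M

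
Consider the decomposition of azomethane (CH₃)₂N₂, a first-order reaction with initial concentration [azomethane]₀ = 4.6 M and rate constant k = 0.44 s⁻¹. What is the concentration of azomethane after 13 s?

0.01509 M

Step 1: For a first-order reaction: [azomethane] = [azomethane]₀ × e^(-kt)
Step 2: [azomethane] = 4.6 × e^(-0.44 × 13)
Step 3: [azomethane] = 4.6 × e^(-5.72)
Step 4: [azomethane] = 4.6 × 0.00327971 = 0.01509 M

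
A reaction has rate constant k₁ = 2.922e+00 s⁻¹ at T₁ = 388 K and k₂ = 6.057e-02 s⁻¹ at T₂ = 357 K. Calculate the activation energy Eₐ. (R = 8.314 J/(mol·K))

144.0 kJ/mol

Step 1: Use the two-temperature Arrhenius form: ln(k₂/k₁) = -Eₐ/R × (1/T₂ - 1/T₁)
Step 2: ln(k₂/k₁) = ln(6.057e-02/2.922e+00) = ln(0.020729) = -3.87622
Step 3: 1/T₂ - 1/T₁ = 1/357 - 1/388 = 2.238009e-04 K⁻¹
Step 4: Eₐ = -R × ln(k₂/k₁) / (1/T₂ - 1/T₁) = -8.314 × -3.87622 / 2.238009e-04
Step 5: Eₐ = 1.4400e+05 J/mol = 144.0 kJ/mol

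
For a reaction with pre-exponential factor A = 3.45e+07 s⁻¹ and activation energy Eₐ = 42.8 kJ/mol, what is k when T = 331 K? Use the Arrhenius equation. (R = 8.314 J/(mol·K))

6.07e+00 s⁻¹

Step 1: Use the Arrhenius equation: k = A × exp(-Eₐ/RT)
Step 2: Convert Eₐ to J/mol: 42.8 kJ/mol = 42800 J/mol
Step 3: Calculate the exponent: -Eₐ/(RT) = -42800/(8.314 × 331) = -15.55270
Step 4: k = 3.45e+07 × exp(-15.55270)
Step 5: k = 3.45e+07 × 1.76014e-07 = 6.0725e+00 s⁻¹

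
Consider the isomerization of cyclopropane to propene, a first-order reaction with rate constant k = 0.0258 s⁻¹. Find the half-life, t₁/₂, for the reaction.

26.87 s

Step 1: For a first-order reaction, t₁/₂ = ln(2)/k
Step 2: t₁/₂ = ln(2)/0.0258
Step 3: t₁/₂ = 0.6931/0.0258 = 26.87 s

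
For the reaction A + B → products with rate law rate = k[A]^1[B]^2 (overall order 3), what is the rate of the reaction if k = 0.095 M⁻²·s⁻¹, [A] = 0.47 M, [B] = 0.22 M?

0.002161 M/s

Step 1: The rate law is rate = k[A]^1[B]^2, overall order = 1+2 = 3
Step 2: Substitute values: rate = 0.095 × (0.47)^1 × (0.22)^2
Step 3: rate = 0.095 × 0.47 × 0.0484 = 0.00216106 M/s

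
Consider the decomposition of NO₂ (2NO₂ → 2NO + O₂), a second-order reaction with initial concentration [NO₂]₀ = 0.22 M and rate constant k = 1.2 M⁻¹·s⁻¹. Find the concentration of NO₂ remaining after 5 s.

0.09483 M

Step 1: For a second-order reaction: 1/[NO₂] = 1/[NO₂]₀ + kt
Step 2: 1/[NO₂] = 1/0.22 + 1.2 × 5
Step 3: 1/[NO₂] = 4.545 + 6 = 10.55
Step 4: [NO₂] = 1/10.55 = 0.09483 M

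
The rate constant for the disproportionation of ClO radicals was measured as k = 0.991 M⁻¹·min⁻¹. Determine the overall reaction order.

second order (2)

Step 1: The units of k for an nth-order reaction are (concentration)^(1-n)·(time)⁻¹.
Step 2: Here k has units M⁻¹·min⁻¹, so the concentration exponent is -1.
Step 3: 1 - n = -1 ⇒ n = 2. The reaction is second order.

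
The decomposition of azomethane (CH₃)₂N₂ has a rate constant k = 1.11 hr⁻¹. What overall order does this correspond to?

first order (1)

Step 1: The units of k for an nth-order reaction are (concentration)^(1-n)·(time)⁻¹.
Step 2: Here k has units hr⁻¹, so the concentration exponent is 0.
Step 3: 1 - n = 0 ⇒ n = 1. The reaction is first order.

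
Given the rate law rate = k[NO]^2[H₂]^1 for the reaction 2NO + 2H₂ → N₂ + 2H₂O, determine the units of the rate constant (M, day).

M⁻²·day⁻¹

Step 1: Overall order = 2 + 1 = 3.
Step 2: rate has units M·day⁻¹; [NO]^2[H₂]^1 has units M^3.
Step 3: k = rate/([NO]^2[H₂]^1), so units of k = M^(1-3)·day⁻¹ = M⁻²·day⁻¹.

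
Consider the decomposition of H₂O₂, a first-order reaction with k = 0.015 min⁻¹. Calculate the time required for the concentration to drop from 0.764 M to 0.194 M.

91.38 min

Step 1: For first-order: t = ln([H₂O₂]₀/[H₂O₂])/k
Step 2: t = ln(0.764/0.194)/0.015
Step 3: t = ln(3.938)/0.015
Step 4: t = 1.371/0.015 = 91.38 min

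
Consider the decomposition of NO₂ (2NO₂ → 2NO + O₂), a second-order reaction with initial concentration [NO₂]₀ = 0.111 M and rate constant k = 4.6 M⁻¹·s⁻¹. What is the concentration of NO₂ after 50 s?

0.004184 M

Step 1: For a second-order reaction: 1/[NO₂] = 1/[NO₂]₀ + kt
Step 2: 1/[NO₂] = 1/0.111 + 4.6 × 50
Step 3: 1/[NO₂] = 9.009 + 230 = 239
Step 4: [NO₂] = 1/239 = 0.004184 M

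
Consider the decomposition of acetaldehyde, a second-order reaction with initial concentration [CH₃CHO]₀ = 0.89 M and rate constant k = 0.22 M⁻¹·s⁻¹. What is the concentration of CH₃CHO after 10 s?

0.3009 M

Step 1: For a second-order reaction: 1/[CH₃CHO] = 1/[CH₃CHO]₀ + kt
Step 2: 1/[CH₃CHO] = 1/0.89 + 0.22 × 10
Step 3: 1/[CH₃CHO] = 1.124 + 2.2 = 3.324
Step 4: [CH₃CHO] = 1/3.324 = 0.3009 M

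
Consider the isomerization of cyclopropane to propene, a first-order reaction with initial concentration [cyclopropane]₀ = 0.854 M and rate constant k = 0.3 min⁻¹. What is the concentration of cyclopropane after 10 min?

0.04252 M

Step 1: For a first-order reaction: [cyclopropane] = [cyclopropane]₀ × e^(-kt)
Step 2: [cyclopropane] = 0.854 × e^(-0.3 × 10)
Step 3: [cyclopropane] = 0.854 × e^(-3)
Step 4: [cyclopropane] = 0.854 × 0.0497871 = 0.04252 M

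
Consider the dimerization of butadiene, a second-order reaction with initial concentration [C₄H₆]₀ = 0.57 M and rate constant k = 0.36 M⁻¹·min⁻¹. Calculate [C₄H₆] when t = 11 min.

0.175 M

Step 1: For a second-order reaction: 1/[C₄H₆] = 1/[C₄H₆]₀ + kt
Step 2: 1/[C₄H₆] = 1/0.57 + 0.36 × 11
Step 3: 1/[C₄H₆] = 1.754 + 3.96 = 5.714
Step 4: [C₄H₆] = 1/5.714 = 0.175 M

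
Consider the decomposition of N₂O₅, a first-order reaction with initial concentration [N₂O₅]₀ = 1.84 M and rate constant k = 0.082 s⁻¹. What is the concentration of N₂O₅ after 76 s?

0.003617 M

Step 1: For a first-order reaction: [N₂O₅] = [N₂O₅]₀ × e^(-kt)
Step 2: [N₂O₅] = 1.84 × e^(-0.082 × 76)
Step 3: [N₂O₅] = 1.84 × e^(-6.232)
Step 4: [N₂O₅] = 1.84 × 0.00196552 = 0.003617 M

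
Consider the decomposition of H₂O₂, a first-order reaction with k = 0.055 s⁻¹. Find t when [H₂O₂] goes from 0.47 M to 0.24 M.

12.22 s

Step 1: For first-order: t = ln([H₂O₂]₀/[H₂O₂])/k
Step 2: t = ln(0.47/0.24)/0.055
Step 3: t = ln(1.958)/0.055
Step 4: t = 0.6721/0.055 = 12.22 s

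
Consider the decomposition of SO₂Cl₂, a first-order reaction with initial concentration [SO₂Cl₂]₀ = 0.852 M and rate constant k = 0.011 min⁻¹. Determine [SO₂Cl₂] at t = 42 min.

0.5368 M

Step 1: For a first-order reaction: [SO₂Cl₂] = [SO₂Cl₂]₀ × e^(-kt)
Step 2: [SO₂Cl₂] = 0.852 × e^(-0.011 × 42)
Step 3: [SO₂Cl₂] = 0.852 × e^(-0.462)
Step 4: [SO₂Cl₂] = 0.852 × 0.630022 = 0.5368 M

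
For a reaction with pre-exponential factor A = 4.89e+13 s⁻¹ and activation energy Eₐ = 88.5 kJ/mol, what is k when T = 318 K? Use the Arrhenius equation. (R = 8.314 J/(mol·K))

1.42e-01 s⁻¹

Step 1: Use the Arrhenius equation: k = A × exp(-Eₐ/RT)
Step 2: Convert Eₐ to J/mol: 88.5 kJ/mol = 88500 J/mol
Step 3: Calculate the exponent: -Eₐ/(RT) = -88500/(8.314 × 318) = -33.47389
Step 4: k = 4.89e+13 × exp(-33.47389)
Step 5: k = 4.89e+13 × 2.90051e-15 = 1.4183e-01 s⁻¹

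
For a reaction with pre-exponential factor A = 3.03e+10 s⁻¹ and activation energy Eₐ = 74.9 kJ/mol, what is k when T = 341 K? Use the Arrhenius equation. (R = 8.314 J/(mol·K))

1.02e-01 s⁻¹

Step 1: Use the Arrhenius equation: k = A × exp(-Eₐ/RT)
Step 2: Convert Eₐ to J/mol: 74.9 kJ/mol = 74900 J/mol
Step 3: Calculate the exponent: -Eₐ/(RT) = -74900/(8.314 × 341) = -26.41906
Step 4: k = 3.03e+10 × exp(-26.41906)
Step 5: k = 3.03e+10 × 3.36007e-12 = 1.0181e-01 s⁻¹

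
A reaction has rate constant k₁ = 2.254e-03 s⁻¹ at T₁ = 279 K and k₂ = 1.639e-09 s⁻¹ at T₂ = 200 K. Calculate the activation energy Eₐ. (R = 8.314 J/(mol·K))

83.0 kJ/mol

Step 1: Use the two-temperature Arrhenius form: ln(k₂/k₁) = -Eₐ/R × (1/T₂ - 1/T₁)
Step 2: ln(k₂/k₁) = ln(1.639e-09/2.254e-03) = ln(7.27152e-07) = -14.1341
Step 3: 1/T₂ - 1/T₁ = 1/200 - 1/279 = 1.415771e-03 K⁻¹
Step 4: Eₐ = -R × ln(k₂/k₁) / (1/T₂ - 1/T₁) = -8.314 × -14.1341 / 1.415771e-03
Step 5: Eₐ = 8.3002e+04 J/mol = 83.0 kJ/mol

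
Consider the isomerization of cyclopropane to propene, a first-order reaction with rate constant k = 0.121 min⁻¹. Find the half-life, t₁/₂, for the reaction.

5.728 min

Step 1: For a first-order reaction, t₁/₂ = ln(2)/k
Step 2: t₁/₂ = ln(2)/0.121
Step 3: t₁/₂ = 0.6931/0.121 = 5.728 min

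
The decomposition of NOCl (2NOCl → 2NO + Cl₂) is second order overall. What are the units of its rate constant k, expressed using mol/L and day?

(mol/L)⁻¹·day⁻¹

Step 1: For overall order n, rate = k × (concentration)^n.
Step 2: Rate has units mol/L·day⁻¹; concentration term has units (mol/L)^2.
Step 3: k = rate / (concentration)^n, so units of k = (mol/L)^(1-2)·day⁻¹ = (mol/L)⁻¹·day⁻¹.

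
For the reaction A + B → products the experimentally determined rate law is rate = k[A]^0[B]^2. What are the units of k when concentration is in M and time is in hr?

M⁻¹·hr⁻¹

Step 1: Overall order = 0 + 2 = 2.
Step 2: rate has units M·hr⁻¹; [A]^0[B]^2 has units M^2.
Step 3: k = rate/([A]^0[B]^2), so units of k = M^(1-2)·hr⁻¹ = M⁻¹·hr⁻¹.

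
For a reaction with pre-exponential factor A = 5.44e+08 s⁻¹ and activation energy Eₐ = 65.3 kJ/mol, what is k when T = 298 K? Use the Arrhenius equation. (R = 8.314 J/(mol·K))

1.95e-03 s⁻¹

Step 1: Use the Arrhenius equation: k = A × exp(-Eₐ/RT)
Step 2: Convert Eₐ to J/mol: 65.3 kJ/mol = 65300 J/mol
Step 3: Calculate the exponent: -Eₐ/(RT) = -65300/(8.314 × 298) = -26.35645
Step 4: k = 5.44e+08 × exp(-26.35645)
Step 5: k = 5.44e+08 × 3.57717e-12 = 1.9460e-03 s⁻¹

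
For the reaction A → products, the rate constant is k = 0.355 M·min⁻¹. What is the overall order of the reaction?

zeroth order (0)

Step 1: The units of k for an nth-order reaction are (concentration)^(1-n)·(time)⁻¹.
Step 2: Here k has units M·min⁻¹, so the concentration exponent is 1.
Step 3: 1 - n = 1 ⇒ n = 0. The reaction is zeroth order.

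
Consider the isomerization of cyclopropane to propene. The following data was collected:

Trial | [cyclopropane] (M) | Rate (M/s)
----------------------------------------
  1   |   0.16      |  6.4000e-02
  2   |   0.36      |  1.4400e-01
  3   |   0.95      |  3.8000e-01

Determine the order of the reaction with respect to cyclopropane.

first order (1)

Step 1: Compare trials to find order n where rate₂/rate₁ = ([cyclopropane]₂/[cyclopropane]₁)^n
Step 2: rate₂/rate₁ = 1.4400e-01/6.4000e-02 = 2.25
Step 3: [cyclopropane]₂/[cyclopropane]₁ = 0.36/0.16 = 2.25
Step 4: n = ln(2.25)/ln(2.25) = 1.00 ≈ 1
Step 5: The reaction is first order in cyclopropane.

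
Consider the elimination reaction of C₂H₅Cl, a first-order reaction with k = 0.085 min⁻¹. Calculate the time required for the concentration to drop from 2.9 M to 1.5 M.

7.756 min

Step 1: For first-order: t = ln([C₂H₅Cl]₀/[C₂H₅Cl])/k
Step 2: t = ln(2.9/1.5)/0.085
Step 3: t = ln(1.933)/0.085
Step 4: t = 0.6592/0.085 = 7.756 min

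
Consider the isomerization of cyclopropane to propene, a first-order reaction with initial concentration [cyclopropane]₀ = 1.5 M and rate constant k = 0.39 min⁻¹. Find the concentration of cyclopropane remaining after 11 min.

0.02056 M

Step 1: For a first-order reaction: [cyclopropane] = [cyclopropane]₀ × e^(-kt)
Step 2: [cyclopropane] = 1.5 × e^(-0.39 × 11)
Step 3: [cyclopropane] = 1.5 × e^(-4.29)
Step 4: [cyclopropane] = 1.5 × 0.0137049 = 0.02056 M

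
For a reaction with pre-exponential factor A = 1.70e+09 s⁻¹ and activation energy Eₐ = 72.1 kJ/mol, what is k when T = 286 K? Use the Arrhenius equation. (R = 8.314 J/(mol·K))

1.15e-04 s⁻¹

Step 1: Use the Arrhenius equation: k = A × exp(-Eₐ/RT)
Step 2: Convert Eₐ to J/mol: 72.1 kJ/mol = 72100 J/mol
Step 3: Calculate the exponent: -Eₐ/(RT) = -72100/(8.314 × 286) = -30.32210
Step 4: k = 1.70e+09 × exp(-30.32210)
Step 5: k = 1.70e+09 × 6.78077e-14 = 1.1527e-04 s⁻¹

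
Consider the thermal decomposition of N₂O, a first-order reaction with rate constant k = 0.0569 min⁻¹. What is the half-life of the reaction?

12.18 min

Step 1: For a first-order reaction, t₁/₂ = ln(2)/k
Step 2: t₁/₂ = ln(2)/0.0569
Step 3: t₁/₂ = 0.6931/0.0569 = 12.18 min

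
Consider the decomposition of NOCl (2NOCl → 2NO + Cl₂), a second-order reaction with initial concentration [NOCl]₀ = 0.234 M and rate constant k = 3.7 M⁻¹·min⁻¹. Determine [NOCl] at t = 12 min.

0.02055 M

Step 1: For a second-order reaction: 1/[NOCl] = 1/[NOCl]₀ + kt
Step 2: 1/[NOCl] = 1/0.234 + 3.7 × 12
Step 3: 1/[NOCl] = 4.274 + 44.4 = 48.67
Step 4: [NOCl] = 1/48.67 = 0.02055 M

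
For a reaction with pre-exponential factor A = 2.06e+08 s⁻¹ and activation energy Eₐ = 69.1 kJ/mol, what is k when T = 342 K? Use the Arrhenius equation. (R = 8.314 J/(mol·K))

5.75e-03 s⁻¹

Step 1: Use the Arrhenius equation: k = A × exp(-Eₐ/RT)
Step 2: Convert Eₐ to J/mol: 69.1 kJ/mol = 69100 J/mol
Step 3: Calculate the exponent: -Eₐ/(RT) = -69100/(8.314 × 342) = -24.30199
Step 4: k = 2.06e+08 × exp(-24.30199)
Step 5: k = 2.06e+08 × 2.79113e-11 = 5.7497e-03 s⁻¹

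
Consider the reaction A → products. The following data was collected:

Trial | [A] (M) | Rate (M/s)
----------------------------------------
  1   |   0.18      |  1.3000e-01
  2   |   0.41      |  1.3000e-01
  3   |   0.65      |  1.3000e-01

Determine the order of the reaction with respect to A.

zeroth order (0)

Step 1: Compare trials - when concentration changes, rate stays constant.
Step 2: rate₂/rate₁ = 1.3000e-01/1.3000e-01 = 1
Step 3: [A]₂/[A]₁ = 0.41/0.18 = 2.278
Step 4: Since rate ratio ≈ (conc ratio)^0, the reaction is zeroth order.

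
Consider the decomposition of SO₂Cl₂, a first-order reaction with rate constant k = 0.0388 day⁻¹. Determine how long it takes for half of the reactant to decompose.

17.86 day

Step 1: For a first-order reaction, t₁/₂ = ln(2)/k
Step 2: t₁/₂ = ln(2)/0.0388
Step 3: t₁/₂ = 0.6931/0.0388 = 17.86 day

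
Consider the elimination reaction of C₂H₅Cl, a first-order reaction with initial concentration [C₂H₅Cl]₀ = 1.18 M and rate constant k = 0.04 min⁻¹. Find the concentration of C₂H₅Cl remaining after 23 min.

0.4703 M

Step 1: For a first-order reaction: [C₂H₅Cl] = [C₂H₅Cl]₀ × e^(-kt)
Step 2: [C₂H₅Cl] = 1.18 × e^(-0.04 × 23)
Step 3: [C₂H₅Cl] = 1.18 × e^(-0.92)
Step 4: [C₂H₅Cl] = 1.18 × 0.398519 = 0.4703 M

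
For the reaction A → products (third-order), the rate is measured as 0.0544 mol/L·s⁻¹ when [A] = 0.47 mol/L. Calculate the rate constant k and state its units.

0.524 (mol/L)⁻²·s⁻¹

Step 1: rate = k[A]^3, so k = rate / [A]^3.
Step 2: k = 0.0544 / (0.47)^3 = 0.0544 / 0.1038.
Step 3: k = 0.524 (mol/L)⁻²·s⁻¹.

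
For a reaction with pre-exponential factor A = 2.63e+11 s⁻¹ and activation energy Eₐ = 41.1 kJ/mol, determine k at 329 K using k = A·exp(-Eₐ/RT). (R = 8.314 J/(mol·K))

7.84e+04 s⁻¹

Step 1: Use the Arrhenius equation: k = A × exp(-Eₐ/RT)
Step 2: Convert Eₐ to J/mol: 41.1 kJ/mol = 41100 J/mol
Step 3: Calculate the exponent: -Eₐ/(RT) = -41100/(8.314 × 329) = -15.02574
Step 4: k = 2.63e+11 × exp(-15.02574)
Step 5: k = 2.63e+11 × 2.98129e-07 = 7.8408e+04 s⁻¹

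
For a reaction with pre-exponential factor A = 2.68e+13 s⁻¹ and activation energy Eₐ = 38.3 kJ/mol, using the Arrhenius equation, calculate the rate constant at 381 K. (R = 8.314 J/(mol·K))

1.50e+08 s⁻¹

Step 1: Use the Arrhenius equation: k = A × exp(-Eₐ/RT)
Step 2: Convert Eₐ to J/mol: 38.3 kJ/mol = 38300 J/mol
Step 3: Calculate the exponent: -Eₐ/(RT) = -38300/(8.314 × 381) = -12.09104
Step 4: k = 2.68e+13 × exp(-12.09104)
Step 5: k = 2.68e+13 × 5.60955e-06 = 1.5034e+08 s⁻¹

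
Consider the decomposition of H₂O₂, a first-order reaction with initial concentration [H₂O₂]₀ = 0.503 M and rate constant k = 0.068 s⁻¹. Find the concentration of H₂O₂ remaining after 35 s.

0.04655 M

Step 1: For a first-order reaction: [H₂O₂] = [H₂O₂]₀ × e^(-kt)
Step 2: [H₂O₂] = 0.503 × e^(-0.068 × 35)
Step 3: [H₂O₂] = 0.503 × e^(-2.38)
Step 4: [H₂O₂] = 0.503 × 0.0925506 = 0.04655 M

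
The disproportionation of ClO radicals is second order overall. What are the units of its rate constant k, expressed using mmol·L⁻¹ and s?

(mmol·L⁻¹)⁻¹·s⁻¹

Step 1: For overall order n, rate = k × (concentration)^n.
Step 2: Rate has units mmol·L⁻¹·s⁻¹; concentration term has units (mmol·L⁻¹)^2.
Step 3: k = rate / (concentration)^n, so units of k = (mmol·L⁻¹)^(1-2)·s⁻¹ = (mmol·L⁻¹)⁻¹·s⁻¹.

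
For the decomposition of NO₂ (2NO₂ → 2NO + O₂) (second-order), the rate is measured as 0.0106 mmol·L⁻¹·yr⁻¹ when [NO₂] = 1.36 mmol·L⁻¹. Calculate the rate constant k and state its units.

0.005731 (mmol·L⁻¹)⁻¹·yr⁻¹

Step 1: rate = k[NO₂]^2, so k = rate / [NO₂]^2.
Step 2: k = 0.0106 / (1.36)^2 = 0.0106 / 1.85.
Step 3: k = 0.005731 (mmol·L⁻¹)⁻¹·yr⁻¹.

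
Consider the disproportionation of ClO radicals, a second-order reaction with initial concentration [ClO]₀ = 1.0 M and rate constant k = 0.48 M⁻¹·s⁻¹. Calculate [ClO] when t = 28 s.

0.06925 M

Step 1: For a second-order reaction: 1/[ClO] = 1/[ClO]₀ + kt
Step 2: 1/[ClO] = 1/1.0 + 0.48 × 28
Step 3: 1/[ClO] = 1 + 13.44 = 14.44
Step 4: [ClO] = 1/14.44 = 0.06925 M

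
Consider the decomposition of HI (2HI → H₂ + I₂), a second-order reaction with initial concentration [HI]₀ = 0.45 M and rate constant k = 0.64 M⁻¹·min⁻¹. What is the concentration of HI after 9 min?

0.1253 M

Step 1: For a second-order reaction: 1/[HI] = 1/[HI]₀ + kt
Step 2: 1/[HI] = 1/0.45 + 0.64 × 9
Step 3: 1/[HI] = 2.222 + 5.76 = 7.982
Step 4: [HI] = 1/7.982 = 0.1253 M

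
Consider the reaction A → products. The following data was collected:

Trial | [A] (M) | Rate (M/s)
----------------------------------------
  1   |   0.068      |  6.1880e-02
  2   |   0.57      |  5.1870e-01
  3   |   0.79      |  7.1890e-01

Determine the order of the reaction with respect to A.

first order (1)

Step 1: Compare trials to find order n where rate₂/rate₁ = ([A]₂/[A]₁)^n
Step 2: rate₂/rate₁ = 5.1870e-01/6.1880e-02 = 8.382
Step 3: [A]₂/[A]₁ = 0.57/0.068 = 8.382
Step 4: n = ln(8.382)/ln(8.382) = 1.00 ≈ 1
Step 5: The reaction is first order in A.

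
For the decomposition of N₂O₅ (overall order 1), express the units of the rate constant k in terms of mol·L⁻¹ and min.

min⁻¹

Step 1: For overall order n, rate = k × (concentration)^n.
Step 2: Rate has units mol·L⁻¹·min⁻¹; concentration term has units (mol·L⁻¹)^1.
Step 3: k = rate / (concentration)^n, so units of k = (mol·L⁻¹)^(1-1)·min⁻¹ = min⁻¹.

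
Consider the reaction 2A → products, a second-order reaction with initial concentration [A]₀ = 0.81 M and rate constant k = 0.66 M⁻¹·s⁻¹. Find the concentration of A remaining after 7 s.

0.1708 M

Step 1: For a second-order reaction: 1/[A] = 1/[A]₀ + kt
Step 2: 1/[A] = 1/0.81 + 0.66 × 7
Step 3: 1/[A] = 1.235 + 4.62 = 5.855
Step 4: [A] = 1/5.855 = 0.1708 M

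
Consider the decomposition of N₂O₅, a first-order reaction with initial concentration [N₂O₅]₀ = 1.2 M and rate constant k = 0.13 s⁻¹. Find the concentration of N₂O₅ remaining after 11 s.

0.2872 M

Step 1: For a first-order reaction: [N₂O₅] = [N₂O₅]₀ × e^(-kt)
Step 2: [N₂O₅] = 1.2 × e^(-0.13 × 11)
Step 3: [N₂O₅] = 1.2 × e^(-1.43)
Step 4: [N₂O₅] = 1.2 × 0.239309 = 0.2872 M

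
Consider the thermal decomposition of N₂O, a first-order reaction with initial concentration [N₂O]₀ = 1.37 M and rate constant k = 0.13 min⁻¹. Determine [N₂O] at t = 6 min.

0.628 M

Step 1: For a first-order reaction: [N₂O] = [N₂O]₀ × e^(-kt)
Step 2: [N₂O] = 1.37 × e^(-0.13 × 6)
Step 3: [N₂O] = 1.37 × e^(-0.78)
Step 4: [N₂O] = 1.37 × 0.458406 = 0.628 M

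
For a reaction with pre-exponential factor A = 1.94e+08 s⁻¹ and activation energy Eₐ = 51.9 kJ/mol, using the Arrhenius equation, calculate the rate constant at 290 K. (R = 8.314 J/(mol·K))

8.69e-02 s⁻¹

Step 1: Use the Arrhenius equation: k = A × exp(-Eₐ/RT)
Step 2: Convert Eₐ to J/mol: 51.9 kJ/mol = 51900 J/mol
Step 3: Calculate the exponent: -Eₐ/(RT) = -51900/(8.314 × 290) = -21.52580
Step 4: k = 1.94e+08 × exp(-21.52580)
Step 5: k = 1.94e+08 × 4.48192e-10 = 8.6949e-02 s⁻¹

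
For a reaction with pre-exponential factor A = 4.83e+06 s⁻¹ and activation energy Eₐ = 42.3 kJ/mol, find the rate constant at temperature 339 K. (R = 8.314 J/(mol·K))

1.47e+00 s⁻¹

Step 1: Use the Arrhenius equation: k = A × exp(-Eₐ/RT)
Step 2: Convert Eₐ to J/mol: 42.3 kJ/mol = 42300 J/mol
Step 3: Calculate the exponent: -Eₐ/(RT) = -42300/(8.314 × 339) = -15.00827
Step 4: k = 4.83e+06 × exp(-15.00827)
Step 5: k = 4.83e+06 × 3.03383e-07 = 1.4653e+00 s⁻¹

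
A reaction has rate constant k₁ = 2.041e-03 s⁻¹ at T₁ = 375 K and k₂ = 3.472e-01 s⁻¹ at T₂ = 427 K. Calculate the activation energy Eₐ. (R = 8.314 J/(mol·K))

131.5 kJ/mol

Step 1: Use the two-temperature Arrhenius form: ln(k₂/k₁) = -Eₐ/R × (1/T₂ - 1/T₁)
Step 2: ln(k₂/k₁) = ln(3.472e-01/2.041e-03) = ln(170.113) = 5.13646
Step 3: 1/T₂ - 1/T₁ = 1/427 - 1/375 = -3.247463e-04 K⁻¹
Step 4: Eₐ = -R × ln(k₂/k₁) / (1/T₂ - 1/T₁) = -8.314 × 5.13646 / -3.247463e-04
Step 5: Eₐ = 1.3150e+05 J/mol = 131.5 kJ/mol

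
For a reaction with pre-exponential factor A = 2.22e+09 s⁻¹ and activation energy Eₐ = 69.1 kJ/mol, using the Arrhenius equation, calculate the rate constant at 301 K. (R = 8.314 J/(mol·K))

2.26e-03 s⁻¹

Step 1: Use the Arrhenius equation: k = A × exp(-Eₐ/RT)
Step 2: Convert Eₐ to J/mol: 69.1 kJ/mol = 69100 J/mol
Step 3: Calculate the exponent: -Eₐ/(RT) = -69100/(8.314 × 301) = -27.61223
Step 4: k = 2.22e+09 × exp(-27.61223)
Step 5: k = 2.22e+09 × 1.01897e-12 = 2.2621e-03 s⁻¹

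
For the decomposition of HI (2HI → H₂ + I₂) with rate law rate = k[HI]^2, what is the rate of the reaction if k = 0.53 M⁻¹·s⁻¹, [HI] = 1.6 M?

1.357 M/s

Step 1: Identify the rate law: rate = k[HI]^2
Step 2: Substitute values: rate = 0.53 × (1.6)^2
Step 3: Calculate: rate = 0.53 × 2.56 = 1.3568 M/s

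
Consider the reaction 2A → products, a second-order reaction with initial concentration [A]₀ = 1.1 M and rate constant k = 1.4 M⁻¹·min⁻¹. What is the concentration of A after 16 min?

0.0429 M

Step 1: For a second-order reaction: 1/[A] = 1/[A]₀ + kt
Step 2: 1/[A] = 1/1.1 + 1.4 × 16
Step 3: 1/[A] = 0.9091 + 22.4 = 23.31
Step 4: [A] = 1/23.31 = 0.0429 M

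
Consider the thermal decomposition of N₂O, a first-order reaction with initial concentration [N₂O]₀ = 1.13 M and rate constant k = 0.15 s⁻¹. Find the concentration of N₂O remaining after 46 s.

0.001139 M

Step 1: For a first-order reaction: [N₂O] = [N₂O]₀ × e^(-kt)
Step 2: [N₂O] = 1.13 × e^(-0.15 × 46)
Step 3: [N₂O] = 1.13 × e^(-6.9)
Step 4: [N₂O] = 1.13 × 0.00100779 = 0.001139 M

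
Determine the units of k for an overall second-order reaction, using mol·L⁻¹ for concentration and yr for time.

(mol·L⁻¹)⁻¹·yr⁻¹

Step 1: For overall order n, rate = k × (concentration)^n.
Step 2: Rate has units mol·L⁻¹·yr⁻¹; concentration term has units (mol·L⁻¹)^2.
Step 3: k = rate / (concentration)^n, so units of k = (mol·L⁻¹)^(1-2)·yr⁻¹ = (mol·L⁻¹)⁻¹·yr⁻¹.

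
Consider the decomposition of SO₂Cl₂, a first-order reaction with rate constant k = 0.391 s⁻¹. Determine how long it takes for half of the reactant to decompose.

1.773 s

Step 1: For a first-order reaction, t₁/₂ = ln(2)/k
Step 2: t₁/₂ = ln(2)/0.391
Step 3: t₁/₂ = 0.6931/0.391 = 1.773 s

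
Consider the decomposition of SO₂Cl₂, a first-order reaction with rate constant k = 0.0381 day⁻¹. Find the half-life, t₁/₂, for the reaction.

18.19 day

Step 1: For a first-order reaction, t₁/₂ = ln(2)/k
Step 2: t₁/₂ = ln(2)/0.0381
Step 3: t₁/₂ = 0.6931/0.0381 = 18.19 day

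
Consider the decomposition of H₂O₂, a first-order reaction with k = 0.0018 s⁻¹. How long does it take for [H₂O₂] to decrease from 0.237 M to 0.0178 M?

1438 s

Step 1: For first-order: t = ln([H₂O₂]₀/[H₂O₂])/k
Step 2: t = ln(0.237/0.0178)/0.0018
Step 3: t = ln(13.31)/0.0018
Step 4: t = 2.589/0.0018 = 1438 s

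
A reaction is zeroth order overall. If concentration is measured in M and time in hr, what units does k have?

M·hr⁻¹

Step 1: For overall order n, rate = k × (concentration)^n.
Step 2: Rate has units M·hr⁻¹; concentration term has units M^0.
Step 3: k = rate / (concentration)^n, so units of k = M^(1-0)·hr⁻¹ = M·hr⁻¹.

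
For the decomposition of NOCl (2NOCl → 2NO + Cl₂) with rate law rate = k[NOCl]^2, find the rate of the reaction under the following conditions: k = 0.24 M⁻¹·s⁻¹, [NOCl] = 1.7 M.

0.6936 M/s

Step 1: Identify the rate law: rate = k[NOCl]^2
Step 2: Substitute values: rate = 0.24 × (1.7)^2
Step 3: Calculate: rate = 0.24 × 2.89 = 0.6936 M/s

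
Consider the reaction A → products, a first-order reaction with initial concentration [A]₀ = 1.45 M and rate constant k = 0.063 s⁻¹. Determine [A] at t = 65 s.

0.02415 M

Step 1: For a first-order reaction: [A] = [A]₀ × e^(-kt)
Step 2: [A] = 1.45 × e^(-0.063 × 65)
Step 3: [A] = 1.45 × e^(-4.095)
Step 4: [A] = 1.45 × 0.0166557 = 0.02415 M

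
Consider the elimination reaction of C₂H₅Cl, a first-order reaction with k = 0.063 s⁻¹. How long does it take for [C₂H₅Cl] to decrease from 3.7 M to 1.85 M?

11 s

Step 1: For first-order: t = ln([C₂H₅Cl]₀/[C₂H₅Cl])/k
Step 2: t = ln(3.7/1.85)/0.063
Step 3: t = ln(2)/0.063
Step 4: t = 0.6931/0.063 = 11 s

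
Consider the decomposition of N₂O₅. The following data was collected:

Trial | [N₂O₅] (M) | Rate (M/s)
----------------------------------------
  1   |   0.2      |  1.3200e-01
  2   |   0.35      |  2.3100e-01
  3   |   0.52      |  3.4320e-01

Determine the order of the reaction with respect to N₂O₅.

first order (1)

Step 1: Compare trials to find order n where rate₂/rate₁ = ([N₂O₅]₂/[N₂O₅]₁)^n
Step 2: rate₂/rate₁ = 2.3100e-01/1.3200e-01 = 1.75
Step 3: [N₂O₅]₂/[N₂O₅]₁ = 0.35/0.2 = 1.75
Step 4: n = ln(1.75)/ln(1.75) = 1.00 ≈ 1
Step 5: The reaction is first order in N₂O₅.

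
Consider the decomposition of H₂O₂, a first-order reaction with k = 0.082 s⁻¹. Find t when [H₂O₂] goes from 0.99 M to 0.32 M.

13.77 s

Step 1: For first-order: t = ln([H₂O₂]₀/[H₂O₂])/k
Step 2: t = ln(0.99/0.32)/0.082
Step 3: t = ln(3.094)/0.082
Step 4: t = 1.129/0.082 = 13.77 s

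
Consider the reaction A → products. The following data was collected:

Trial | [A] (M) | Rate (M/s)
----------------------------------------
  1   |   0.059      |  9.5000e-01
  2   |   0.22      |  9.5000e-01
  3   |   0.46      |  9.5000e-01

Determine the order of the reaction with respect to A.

zeroth order (0)

Step 1: Compare trials - when concentration changes, rate stays constant.
Step 2: rate₂/rate₁ = 9.5000e-01/9.5000e-01 = 1
Step 3: [A]₂/[A]₁ = 0.22/0.059 = 3.729
Step 4: Since rate ratio ≈ (conc ratio)^0, the reaction is zeroth order.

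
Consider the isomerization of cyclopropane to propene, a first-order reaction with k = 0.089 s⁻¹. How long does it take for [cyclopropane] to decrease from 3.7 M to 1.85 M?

7.788 s

Step 1: For first-order: t = ln([cyclopropane]₀/[cyclopropane])/k
Step 2: t = ln(3.7/1.85)/0.089
Step 3: t = ln(2)/0.089
Step 4: t = 0.6931/0.089 = 7.788 s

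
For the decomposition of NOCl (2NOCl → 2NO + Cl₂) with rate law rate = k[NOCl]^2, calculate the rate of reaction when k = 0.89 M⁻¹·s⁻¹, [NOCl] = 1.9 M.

3.213 M/s

Step 1: Identify the rate law: rate = k[NOCl]^2
Step 2: Substitute values: rate = 0.89 × (1.9)^2
Step 3: Calculate: rate = 0.89 × 3.61 = 3.2129 M/s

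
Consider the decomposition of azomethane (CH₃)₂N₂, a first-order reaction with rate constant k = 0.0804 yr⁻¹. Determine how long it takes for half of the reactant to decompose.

8.621 yr

Step 1: For a first-order reaction, t₁/₂ = ln(2)/k
Step 2: t₁/₂ = ln(2)/0.0804
Step 3: t₁/₂ = 0.6931/0.0804 = 8.621 yr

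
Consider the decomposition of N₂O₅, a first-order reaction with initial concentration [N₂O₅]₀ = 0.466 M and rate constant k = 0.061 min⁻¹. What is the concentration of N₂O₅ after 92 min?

0.001703 M

Step 1: For a first-order reaction: [N₂O₅] = [N₂O₅]₀ × e^(-kt)
Step 2: [N₂O₅] = 0.466 × e^(-0.061 × 92)
Step 3: [N₂O₅] = 0.466 × e^(-5.612)
Step 4: [N₂O₅] = 0.466 × 0.00365375 = 0.001703 M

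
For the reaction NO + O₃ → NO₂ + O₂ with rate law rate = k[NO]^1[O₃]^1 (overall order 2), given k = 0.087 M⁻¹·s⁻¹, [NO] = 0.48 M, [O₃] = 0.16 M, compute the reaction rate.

0.006682 M/s

Step 1: The rate law is rate = k[NO]^1[O₃]^1, overall order = 1+1 = 2
Step 2: Substitute values: rate = 0.087 × (0.48)^1 × (0.16)^1
Step 3: rate = 0.087 × 0.48 × 0.16 = 0.0066816 M/s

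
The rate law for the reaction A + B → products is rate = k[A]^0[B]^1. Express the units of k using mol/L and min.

min⁻¹

Step 1: Overall order = 0 + 1 = 1.
Step 2: rate has units mol/L·min⁻¹; [A]^0[B]^1 has units (mol/L)^1.
Step 3: k = rate/([A]^0[B]^1), so units of k = (mol/L)^(1-1)·min⁻¹ = min⁻¹.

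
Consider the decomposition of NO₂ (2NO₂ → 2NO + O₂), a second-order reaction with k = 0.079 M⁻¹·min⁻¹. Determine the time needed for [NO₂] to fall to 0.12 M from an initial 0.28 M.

60.28 min

Step 1: For second-order: t = (1/[NO₂] - 1/[NO₂]₀)/k
Step 2: t = (1/0.12 - 1/0.28)/0.079
Step 3: t = (8.333 - 3.571)/0.079
Step 4: t = 4.762/0.079 = 60.28 min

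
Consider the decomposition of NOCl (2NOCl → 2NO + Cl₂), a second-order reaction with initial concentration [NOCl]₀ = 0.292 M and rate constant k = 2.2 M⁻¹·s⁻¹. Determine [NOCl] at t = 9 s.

0.04306 M

Step 1: For a second-order reaction: 1/[NOCl] = 1/[NOCl]₀ + kt
Step 2: 1/[NOCl] = 1/0.292 + 2.2 × 9
Step 3: 1/[NOCl] = 3.425 + 19.8 = 23.22
Step 4: [NOCl] = 1/23.22 = 0.04306 M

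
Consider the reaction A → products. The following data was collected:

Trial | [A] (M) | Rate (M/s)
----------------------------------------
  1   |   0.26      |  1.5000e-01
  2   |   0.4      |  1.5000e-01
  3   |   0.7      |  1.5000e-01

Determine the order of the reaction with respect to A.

zeroth order (0)

Step 1: Compare trials - when concentration changes, rate stays constant.
Step 2: rate₂/rate₁ = 1.5000e-01/1.5000e-01 = 1
Step 3: [A]₂/[A]₁ = 0.4/0.26 = 1.538
Step 4: Since rate ratio ≈ (conc ratio)^0, the reaction is zeroth order.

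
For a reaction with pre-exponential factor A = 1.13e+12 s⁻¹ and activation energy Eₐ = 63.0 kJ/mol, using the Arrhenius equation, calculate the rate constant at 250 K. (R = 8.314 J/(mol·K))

7.75e-02 s⁻¹

Step 1: Use the Arrhenius equation: k = A × exp(-Eₐ/RT)
Step 2: Convert Eₐ to J/mol: 63.0 kJ/mol = 63000 J/mol
Step 3: Calculate the exponent: -Eₐ/(RT) = -63000/(8.314 × 250) = -30.31032
Step 4: k = 1.13e+12 × exp(-30.31032)
Step 5: k = 1.13e+12 × 6.86112e-14 = 7.7531e-02 s⁻¹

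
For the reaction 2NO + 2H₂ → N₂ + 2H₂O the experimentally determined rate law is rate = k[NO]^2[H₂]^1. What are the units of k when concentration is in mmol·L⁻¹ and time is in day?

(mmol·L⁻¹)⁻²·day⁻¹

Step 1: Overall order = 2 + 1 = 3.
Step 2: rate has units mmol·L⁻¹·day⁻¹; [NO]^2[H₂]^1 has units (mmol·L⁻¹)^3.
Step 3: k = rate/([NO]^2[H₂]^1), so units of k = (mmol·L⁻¹)^(1-3)·day⁻¹ = (mmol·L⁻¹)⁻²·day⁻¹.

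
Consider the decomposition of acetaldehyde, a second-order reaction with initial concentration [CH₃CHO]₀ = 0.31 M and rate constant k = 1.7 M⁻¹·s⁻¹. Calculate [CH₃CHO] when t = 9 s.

0.05398 M

Step 1: For a second-order reaction: 1/[CH₃CHO] = 1/[CH₃CHO]₀ + kt
Step 2: 1/[CH₃CHO] = 1/0.31 + 1.7 × 9
Step 3: 1/[CH₃CHO] = 3.226 + 15.3 = 18.53
Step 4: [CH₃CHO] = 1/18.53 = 0.05398 M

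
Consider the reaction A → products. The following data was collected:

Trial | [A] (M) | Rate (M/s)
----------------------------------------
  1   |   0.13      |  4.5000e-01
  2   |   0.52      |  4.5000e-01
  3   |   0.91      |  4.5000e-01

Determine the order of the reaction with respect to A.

zeroth order (0)

Step 1: Compare trials - when concentration changes, rate stays constant.
Step 2: rate₂/rate₁ = 4.5000e-01/4.5000e-01 = 1
Step 3: [A]₂/[A]₁ = 0.52/0.13 = 4
Step 4: Since rate ratio ≈ (conc ratio)^0, the reaction is zeroth order.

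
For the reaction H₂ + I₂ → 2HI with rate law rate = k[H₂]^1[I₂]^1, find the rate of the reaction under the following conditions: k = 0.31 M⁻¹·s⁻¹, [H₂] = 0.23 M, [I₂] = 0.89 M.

0.06346 M/s

Step 1: The rate law is rate = k[H₂]^1[I₂]^1
Step 2: Substitute: rate = 0.31 × (0.23)^1 × (0.89)^1
Step 3: rate = 0.31 × 0.23 × 0.89 = 0.063457 M/s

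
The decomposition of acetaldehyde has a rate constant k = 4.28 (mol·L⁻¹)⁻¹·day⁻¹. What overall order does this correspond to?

second order (2)

Step 1: The units of k for an nth-order reaction are (concentration)^(1-n)·(time)⁻¹.
Step 2: Here k has units (mol·L⁻¹)⁻¹·day⁻¹, so the concentration exponent is -1.
Step 3: 1 - n = -1 ⇒ n = 2. The reaction is second order.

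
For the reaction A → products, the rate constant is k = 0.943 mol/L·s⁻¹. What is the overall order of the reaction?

zeroth order (0)

Step 1: The units of k for an nth-order reaction are (concentration)^(1-n)·(time)⁻¹.
Step 2: Here k has units mol/L·s⁻¹, so the concentration exponent is 1.
Step 3: 1 - n = 1 ⇒ n = 0. The reaction is zeroth order.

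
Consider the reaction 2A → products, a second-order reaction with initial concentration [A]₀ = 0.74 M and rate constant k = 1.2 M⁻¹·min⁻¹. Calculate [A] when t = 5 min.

0.136 M

Step 1: For a second-order reaction: 1/[A] = 1/[A]₀ + kt
Step 2: 1/[A] = 1/0.74 + 1.2 × 5
Step 3: 1/[A] = 1.351 + 6 = 7.351
Step 4: [A] = 1/7.351 = 0.136 M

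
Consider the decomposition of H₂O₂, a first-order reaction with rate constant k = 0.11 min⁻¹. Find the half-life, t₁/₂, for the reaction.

6.301 min

Step 1: For a first-order reaction, t₁/₂ = ln(2)/k
Step 2: t₁/₂ = ln(2)/0.11
Step 3: t₁/₂ = 0.6931/0.11 = 6.301 min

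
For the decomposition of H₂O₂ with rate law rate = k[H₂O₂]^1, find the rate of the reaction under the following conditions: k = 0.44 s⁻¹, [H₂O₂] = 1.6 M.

0.704 M/s

Step 1: Identify the rate law: rate = k[H₂O₂]^1
Step 2: Substitute values: rate = 0.44 × (1.6)^1
Step 3: Calculate: rate = 0.44 × 1.6 = 0.704 M/s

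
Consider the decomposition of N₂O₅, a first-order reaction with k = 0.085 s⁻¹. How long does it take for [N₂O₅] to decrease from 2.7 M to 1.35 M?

8.155 s

Step 1: For first-order: t = ln([N₂O₅]₀/[N₂O₅])/k
Step 2: t = ln(2.7/1.35)/0.085
Step 3: t = ln(2)/0.085
Step 4: t = 0.6931/0.085 = 8.155 s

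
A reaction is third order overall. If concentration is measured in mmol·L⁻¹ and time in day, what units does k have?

(mmol·L⁻¹)⁻²·day⁻¹

Step 1: For overall order n, rate = k × (concentration)^n.
Step 2: Rate has units mmol·L⁻¹·day⁻¹; concentration term has units (mmol·L⁻¹)^3.
Step 3: k = rate / (concentration)^n, so units of k = (mmol·L⁻¹)^(1-3)·day⁻¹ = (mmol·L⁻¹)⁻²·day⁻¹.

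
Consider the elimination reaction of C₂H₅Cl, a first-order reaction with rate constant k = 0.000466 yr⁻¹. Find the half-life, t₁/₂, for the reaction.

1487 yr

Step 1: For a first-order reaction, t₁/₂ = ln(2)/k
Step 2: t₁/₂ = ln(2)/0.000466
Step 3: t₁/₂ = 0.6931/0.000466 = 1487 yr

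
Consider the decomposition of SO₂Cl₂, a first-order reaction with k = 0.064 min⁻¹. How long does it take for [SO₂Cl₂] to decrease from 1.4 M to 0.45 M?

17.73 min

Step 1: For first-order: t = ln([SO₂Cl₂]₀/[SO₂Cl₂])/k
Step 2: t = ln(1.4/0.45)/0.064
Step 3: t = ln(3.111)/0.064
Step 4: t = 1.135/0.064 = 17.73 min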